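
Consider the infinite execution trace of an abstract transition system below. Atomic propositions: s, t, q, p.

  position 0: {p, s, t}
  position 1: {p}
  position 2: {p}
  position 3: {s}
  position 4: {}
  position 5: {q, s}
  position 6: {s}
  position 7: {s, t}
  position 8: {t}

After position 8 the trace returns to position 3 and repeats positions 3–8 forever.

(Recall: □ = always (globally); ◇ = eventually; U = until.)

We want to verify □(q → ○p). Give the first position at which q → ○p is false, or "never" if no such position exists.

5

Check q → ○p at each position in order: 0 ✓, 1 ✓, 2 ✓, 3 ✓, 4 ✓.
At position 5 the labels are {q, s} and the next position 6 has {s}, so q → ○p is false there. This is the first violation.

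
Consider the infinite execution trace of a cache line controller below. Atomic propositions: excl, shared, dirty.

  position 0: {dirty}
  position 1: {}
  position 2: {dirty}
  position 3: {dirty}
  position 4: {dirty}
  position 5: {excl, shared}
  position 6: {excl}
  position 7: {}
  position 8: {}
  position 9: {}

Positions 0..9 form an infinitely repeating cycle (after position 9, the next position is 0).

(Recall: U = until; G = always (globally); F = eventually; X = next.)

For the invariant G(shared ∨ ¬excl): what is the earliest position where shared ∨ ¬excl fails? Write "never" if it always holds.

6

Check shared ∨ ¬excl at each position in order: 0 ✓, 1 ✓, 2 ✓, 3 ✓, 4 ✓, 5 ✓.
At position 6 the labels are {excl}, so shared ∨ ¬excl is false there. This is the first violation.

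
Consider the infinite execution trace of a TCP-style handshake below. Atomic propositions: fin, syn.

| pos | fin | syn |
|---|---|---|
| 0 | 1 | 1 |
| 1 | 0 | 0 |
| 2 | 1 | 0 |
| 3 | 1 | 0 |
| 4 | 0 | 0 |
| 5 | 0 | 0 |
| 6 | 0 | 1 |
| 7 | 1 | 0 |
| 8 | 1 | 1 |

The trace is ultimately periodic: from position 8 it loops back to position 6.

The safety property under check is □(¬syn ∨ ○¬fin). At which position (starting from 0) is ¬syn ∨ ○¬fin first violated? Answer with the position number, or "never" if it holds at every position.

6

Check ¬syn ∨ ○¬fin at each position in order: 0 ✓, 1 ✓, 2 ✓, 3 ✓, 4 ✓, 5 ✓.
At position 6 the labels are {syn} and the next position 7 has {fin}, so ¬syn ∨ ○¬fin is false there. This is the first violation.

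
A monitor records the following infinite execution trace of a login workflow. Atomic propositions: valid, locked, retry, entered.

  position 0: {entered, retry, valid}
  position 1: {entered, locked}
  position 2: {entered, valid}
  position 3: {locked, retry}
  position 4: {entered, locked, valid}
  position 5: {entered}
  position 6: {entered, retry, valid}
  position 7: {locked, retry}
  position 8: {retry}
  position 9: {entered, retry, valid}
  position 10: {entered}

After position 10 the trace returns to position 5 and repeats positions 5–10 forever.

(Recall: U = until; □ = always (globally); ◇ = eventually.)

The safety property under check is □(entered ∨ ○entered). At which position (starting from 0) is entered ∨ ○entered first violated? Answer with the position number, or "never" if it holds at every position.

7

Check entered ∨ ○entered at each position in order: 0 ✓, 1 ✓, 2 ✓, 3 ✓, 4 ✓, 5 ✓, 6 ✓.
At position 7 the labels are {locked, retry} and the next position 8 has {retry}, so entered ∨ ○entered is false there. This is the first violation.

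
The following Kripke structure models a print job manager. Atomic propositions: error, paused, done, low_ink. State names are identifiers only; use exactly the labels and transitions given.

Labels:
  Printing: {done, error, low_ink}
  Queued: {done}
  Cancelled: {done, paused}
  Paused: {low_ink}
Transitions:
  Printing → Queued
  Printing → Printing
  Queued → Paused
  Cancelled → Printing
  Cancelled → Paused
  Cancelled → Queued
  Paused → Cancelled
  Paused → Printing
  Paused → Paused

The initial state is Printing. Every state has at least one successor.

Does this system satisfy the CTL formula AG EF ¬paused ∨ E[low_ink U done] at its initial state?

States satisfying EF ¬paused: {Printing, Queued, Cancelled, Paused}.
States satisfying AG EF ¬paused: {Printing, Queued, Cancelled, Paused}.
States satisfying low_ink: {Printing, Paused}.
States satisfying done: {Printing, Queued, Cancelled}.
States satisfying E[low_ink U done]: {Printing, Queued, Cancelled, Paused}.
States satisfying AG EF ¬paused ∨ E[low_ink U done]: {Printing, Queued, Cancelled, Paused}.
Printing ∈ Sat(AG EF ¬paused ∨ E[low_ink U done]).

Yes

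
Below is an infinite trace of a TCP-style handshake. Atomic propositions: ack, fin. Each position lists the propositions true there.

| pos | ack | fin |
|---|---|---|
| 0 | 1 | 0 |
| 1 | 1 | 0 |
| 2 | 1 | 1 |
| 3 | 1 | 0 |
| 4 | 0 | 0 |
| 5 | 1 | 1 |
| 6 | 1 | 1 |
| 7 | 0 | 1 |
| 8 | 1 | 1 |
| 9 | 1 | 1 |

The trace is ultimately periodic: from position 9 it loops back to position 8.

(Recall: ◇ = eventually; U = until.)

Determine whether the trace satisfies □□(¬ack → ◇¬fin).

□(¬ack → ◇¬fin) must hold at every position from 0 onward. It fails at position 0, so □□(¬ack → ◇¬fin) is false.

Does not hold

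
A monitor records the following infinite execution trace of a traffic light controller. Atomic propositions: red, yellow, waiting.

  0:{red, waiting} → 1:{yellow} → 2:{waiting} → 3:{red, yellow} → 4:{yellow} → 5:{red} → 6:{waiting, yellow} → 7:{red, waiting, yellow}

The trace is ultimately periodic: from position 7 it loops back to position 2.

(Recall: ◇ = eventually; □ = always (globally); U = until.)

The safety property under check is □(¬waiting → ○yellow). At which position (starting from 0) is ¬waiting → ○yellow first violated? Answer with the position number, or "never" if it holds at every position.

1

Check ¬waiting → ○yellow at each position in order: 0 ✓.
At position 1 the labels are {yellow} and the next position 2 has {waiting}, so ¬waiting → ○yellow is false there. This is the first violation.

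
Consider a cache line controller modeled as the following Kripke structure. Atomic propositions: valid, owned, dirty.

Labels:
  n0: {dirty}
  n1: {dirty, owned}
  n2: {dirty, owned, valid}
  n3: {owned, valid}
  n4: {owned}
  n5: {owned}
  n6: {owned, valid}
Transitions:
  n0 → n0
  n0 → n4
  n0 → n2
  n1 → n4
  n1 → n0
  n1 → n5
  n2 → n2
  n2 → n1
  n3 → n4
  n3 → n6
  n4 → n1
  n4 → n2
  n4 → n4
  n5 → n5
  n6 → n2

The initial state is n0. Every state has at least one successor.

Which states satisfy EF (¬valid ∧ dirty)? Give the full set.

{n0, n1, n2, n3, n4, n6}

States satisfying ¬valid ∧ dirty: {n0, n1}.
States satisfying EF (¬valid ∧ dirty): {n0, n1, n2, n3, n4, n6}.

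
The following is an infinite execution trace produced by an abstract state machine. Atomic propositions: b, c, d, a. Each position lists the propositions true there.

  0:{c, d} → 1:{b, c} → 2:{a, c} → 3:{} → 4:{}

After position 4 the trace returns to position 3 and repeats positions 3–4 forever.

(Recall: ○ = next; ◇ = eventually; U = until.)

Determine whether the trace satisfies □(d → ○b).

Holds

d → ○b holds at every position 0..4, and those are all positions ever visited, so □(d → ○b) holds.
Positions where d holds: 0.
Check ○b at each: 0→ok.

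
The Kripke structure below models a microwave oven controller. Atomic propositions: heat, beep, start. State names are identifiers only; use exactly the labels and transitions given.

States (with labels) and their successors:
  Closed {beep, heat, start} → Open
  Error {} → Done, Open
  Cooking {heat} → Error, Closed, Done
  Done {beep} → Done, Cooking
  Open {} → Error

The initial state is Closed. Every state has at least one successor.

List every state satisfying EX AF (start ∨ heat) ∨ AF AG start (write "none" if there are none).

States satisfying AF (start ∨ heat): {Closed, Cooking}.
States satisfying EX AF (start ∨ heat): {Cooking, Done}.
States satisfying AG start: ∅.
States satisfying AF AG start: ∅.
States satisfying EX AF (start ∨ heat) ∨ AF AG start: {Cooking, Done}.

{Cooking, Done}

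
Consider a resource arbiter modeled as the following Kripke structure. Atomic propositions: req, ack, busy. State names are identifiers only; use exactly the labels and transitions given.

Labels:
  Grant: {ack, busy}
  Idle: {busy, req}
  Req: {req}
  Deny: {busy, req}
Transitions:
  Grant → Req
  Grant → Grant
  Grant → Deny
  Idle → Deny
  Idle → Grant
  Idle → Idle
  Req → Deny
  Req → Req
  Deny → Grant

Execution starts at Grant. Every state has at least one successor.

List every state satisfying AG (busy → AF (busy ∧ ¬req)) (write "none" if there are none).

{Grant, Req, Deny}

States satisfying busy → AF (busy ∧ ¬req): {Grant, Req, Deny}.
States satisfying AG (busy → AF (busy ∧ ¬req)): {Grant, Req, Deny}.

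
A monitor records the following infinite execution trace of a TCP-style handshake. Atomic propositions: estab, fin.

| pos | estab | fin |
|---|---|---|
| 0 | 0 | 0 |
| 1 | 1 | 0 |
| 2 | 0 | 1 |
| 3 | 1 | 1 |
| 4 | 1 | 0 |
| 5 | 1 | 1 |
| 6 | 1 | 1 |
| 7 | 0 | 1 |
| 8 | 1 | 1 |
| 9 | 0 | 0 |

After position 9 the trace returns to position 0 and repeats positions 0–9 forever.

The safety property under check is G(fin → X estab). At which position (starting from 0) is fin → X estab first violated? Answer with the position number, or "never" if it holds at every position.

Check fin → X estab at each position in order: 0 ✓, 1 ✓, 2 ✓, 3 ✓, 4 ✓, 5 ✓.
At position 6 the labels are {estab, fin} and the next position 7 has {fin}, so fin → X estab is false there. This is the first violation.

6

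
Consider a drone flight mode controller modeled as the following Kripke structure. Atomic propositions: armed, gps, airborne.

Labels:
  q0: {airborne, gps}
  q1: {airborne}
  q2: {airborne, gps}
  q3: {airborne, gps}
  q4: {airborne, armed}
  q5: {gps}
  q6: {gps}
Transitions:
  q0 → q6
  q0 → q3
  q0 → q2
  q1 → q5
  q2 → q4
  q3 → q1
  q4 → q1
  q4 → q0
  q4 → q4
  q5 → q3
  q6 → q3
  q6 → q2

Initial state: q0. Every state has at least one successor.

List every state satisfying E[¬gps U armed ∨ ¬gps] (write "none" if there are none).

States satisfying ¬gps: {q1, q4}.
States satisfying armed ∨ ¬gps: {q1, q4}.
States satisfying E[¬gps U armed ∨ ¬gps]: {q1, q4}.

{q1, q4}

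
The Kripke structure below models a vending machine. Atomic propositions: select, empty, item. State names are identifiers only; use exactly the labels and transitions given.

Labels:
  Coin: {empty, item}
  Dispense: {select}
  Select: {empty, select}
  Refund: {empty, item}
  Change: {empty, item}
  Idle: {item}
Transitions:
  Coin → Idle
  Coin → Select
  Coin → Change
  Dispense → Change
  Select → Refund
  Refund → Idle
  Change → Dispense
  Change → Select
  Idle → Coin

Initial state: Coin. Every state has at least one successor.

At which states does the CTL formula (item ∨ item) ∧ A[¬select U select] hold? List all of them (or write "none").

{Change}

States satisfying item ∨ item: {Coin, Refund, Change, Idle}.
States satisfying ¬select: {Coin, Refund, Change, Idle}.
States satisfying select: {Dispense, Select}.
States satisfying A[¬select U select]: {Dispense, Select, Change}.
States satisfying (item ∨ item) ∧ A[¬select U select]: {Change}.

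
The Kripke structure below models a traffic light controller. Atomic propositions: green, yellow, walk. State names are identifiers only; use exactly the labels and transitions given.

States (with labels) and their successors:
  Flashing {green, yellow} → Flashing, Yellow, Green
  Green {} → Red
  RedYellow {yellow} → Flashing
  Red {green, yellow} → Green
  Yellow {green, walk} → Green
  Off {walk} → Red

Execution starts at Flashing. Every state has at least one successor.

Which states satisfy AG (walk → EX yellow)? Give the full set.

States satisfying walk → EX yellow: {Flashing, Green, RedYellow, Red, Off}.
States satisfying AG (walk → EX yellow): {Green, Red, Off}.

{Green, Red, Off}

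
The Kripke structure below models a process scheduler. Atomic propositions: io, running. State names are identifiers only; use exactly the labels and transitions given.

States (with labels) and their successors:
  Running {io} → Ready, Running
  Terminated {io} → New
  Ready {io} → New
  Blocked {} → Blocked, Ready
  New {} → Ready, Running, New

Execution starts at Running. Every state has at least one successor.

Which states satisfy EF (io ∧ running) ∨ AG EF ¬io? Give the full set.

{Running, Terminated, Ready, Blocked, New}

States satisfying io ∧ running: ∅.
States satisfying EF (io ∧ running): ∅.
States satisfying EF ¬io: {Running, Terminated, Ready, Blocked, New}.
States satisfying AG EF ¬io: {Running, Terminated, Ready, Blocked, New}.
States satisfying EF (io ∧ running) ∨ AG EF ¬io: {Running, Terminated, Ready, Blocked, New}.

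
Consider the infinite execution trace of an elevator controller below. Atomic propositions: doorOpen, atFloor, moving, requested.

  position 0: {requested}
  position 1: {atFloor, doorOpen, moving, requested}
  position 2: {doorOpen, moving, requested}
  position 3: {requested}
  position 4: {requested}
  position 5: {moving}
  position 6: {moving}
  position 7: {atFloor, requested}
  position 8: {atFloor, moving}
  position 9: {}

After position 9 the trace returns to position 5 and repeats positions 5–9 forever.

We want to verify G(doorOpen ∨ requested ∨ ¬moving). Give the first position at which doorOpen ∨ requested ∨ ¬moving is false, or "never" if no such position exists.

Check doorOpen ∨ requested ∨ ¬moving at each position in order: 0 ✓, 1 ✓, 2 ✓, 3 ✓, 4 ✓.
At position 5 the labels are {moving}, so doorOpen ∨ requested ∨ ¬moving is false there. This is the first violation.

5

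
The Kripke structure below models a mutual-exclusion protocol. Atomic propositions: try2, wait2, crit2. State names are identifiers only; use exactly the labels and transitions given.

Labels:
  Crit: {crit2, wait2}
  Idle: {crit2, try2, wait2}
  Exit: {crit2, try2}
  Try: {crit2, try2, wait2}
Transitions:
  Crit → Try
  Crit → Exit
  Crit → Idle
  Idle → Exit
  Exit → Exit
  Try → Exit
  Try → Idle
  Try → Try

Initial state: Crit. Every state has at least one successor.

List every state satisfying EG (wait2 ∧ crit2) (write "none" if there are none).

{Crit, Try}

States satisfying wait2 ∧ crit2: {Crit, Idle, Try}.
States satisfying EG (wait2 ∧ crit2): {Crit, Try}.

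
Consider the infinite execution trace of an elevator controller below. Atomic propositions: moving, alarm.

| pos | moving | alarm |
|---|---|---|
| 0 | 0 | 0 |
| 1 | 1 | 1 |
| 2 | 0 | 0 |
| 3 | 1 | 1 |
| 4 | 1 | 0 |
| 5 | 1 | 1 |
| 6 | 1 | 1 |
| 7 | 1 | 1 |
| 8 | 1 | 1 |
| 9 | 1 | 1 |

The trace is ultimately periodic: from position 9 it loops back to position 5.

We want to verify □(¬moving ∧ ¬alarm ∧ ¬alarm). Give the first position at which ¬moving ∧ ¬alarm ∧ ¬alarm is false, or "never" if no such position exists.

1

Check ¬moving ∧ ¬alarm ∧ ¬alarm at each position in order: 0 ✓.
At position 1 the labels are {alarm, moving}, so ¬moving ∧ ¬alarm ∧ ¬alarm is false there. This is the first violation.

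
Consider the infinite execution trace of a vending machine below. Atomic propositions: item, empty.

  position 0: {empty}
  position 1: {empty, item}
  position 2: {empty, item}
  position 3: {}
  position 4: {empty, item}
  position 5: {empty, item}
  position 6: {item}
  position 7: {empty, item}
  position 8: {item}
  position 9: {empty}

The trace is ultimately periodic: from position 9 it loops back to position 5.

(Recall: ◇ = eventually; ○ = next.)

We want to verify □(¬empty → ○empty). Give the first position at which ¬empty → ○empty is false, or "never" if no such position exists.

¬empty → ○empty holds at every position 0..9, and those are all the positions the trace ever visits, so the invariant □(¬empty → ○empty) is never violated.

never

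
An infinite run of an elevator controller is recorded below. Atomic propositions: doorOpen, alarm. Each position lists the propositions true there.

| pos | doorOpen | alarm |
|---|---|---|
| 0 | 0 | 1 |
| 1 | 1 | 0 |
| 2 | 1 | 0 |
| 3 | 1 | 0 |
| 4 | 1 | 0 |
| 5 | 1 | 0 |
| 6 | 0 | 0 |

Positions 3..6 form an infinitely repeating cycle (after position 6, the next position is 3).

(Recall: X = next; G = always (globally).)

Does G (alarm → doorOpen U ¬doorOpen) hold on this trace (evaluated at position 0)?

alarm → doorOpen U ¬doorOpen holds at every position 0..6, and those are all positions ever visited, so G (alarm → doorOpen U ¬doorOpen) holds.
Positions where alarm holds: 0.
Check doorOpen U ¬doorOpen at each: 0→ok.

Satisfied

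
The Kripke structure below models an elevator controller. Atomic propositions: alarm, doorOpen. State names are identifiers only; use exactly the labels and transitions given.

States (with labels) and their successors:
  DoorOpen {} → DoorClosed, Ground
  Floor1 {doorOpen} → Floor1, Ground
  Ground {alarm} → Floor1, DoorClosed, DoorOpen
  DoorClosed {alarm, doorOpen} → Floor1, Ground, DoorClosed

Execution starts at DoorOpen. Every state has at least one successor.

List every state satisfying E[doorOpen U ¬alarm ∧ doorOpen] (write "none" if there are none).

{Floor1, DoorClosed}

States satisfying doorOpen: {Floor1, DoorClosed}.
States satisfying ¬alarm ∧ doorOpen: {Floor1}.
States satisfying E[doorOpen U ¬alarm ∧ doorOpen]: {Floor1, DoorClosed}.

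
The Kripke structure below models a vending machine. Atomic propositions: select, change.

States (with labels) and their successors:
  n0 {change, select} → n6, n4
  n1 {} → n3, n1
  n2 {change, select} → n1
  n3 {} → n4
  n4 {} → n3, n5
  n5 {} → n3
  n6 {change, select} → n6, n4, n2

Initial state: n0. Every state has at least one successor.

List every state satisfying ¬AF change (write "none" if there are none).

{n1, n3, n4, n5}

States satisfying change: {n0, n2, n6}.
States satisfying AF change: {n0, n2, n6}.
States satisfying ¬AF change: {n1, n3, n4, n5}.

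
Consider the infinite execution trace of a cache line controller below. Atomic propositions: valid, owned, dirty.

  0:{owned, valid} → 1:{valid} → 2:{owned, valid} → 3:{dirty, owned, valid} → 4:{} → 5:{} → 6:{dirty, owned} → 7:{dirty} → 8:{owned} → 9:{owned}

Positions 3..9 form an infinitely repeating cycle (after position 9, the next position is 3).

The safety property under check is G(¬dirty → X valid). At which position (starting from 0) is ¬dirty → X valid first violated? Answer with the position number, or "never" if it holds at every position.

4

Check ¬dirty → X valid at each position in order: 0 ✓, 1 ✓, 2 ✓, 3 ✓.
At position 4 the labels are {} and the next position 5 has {}, so ¬dirty → X valid is false there. This is the first violation.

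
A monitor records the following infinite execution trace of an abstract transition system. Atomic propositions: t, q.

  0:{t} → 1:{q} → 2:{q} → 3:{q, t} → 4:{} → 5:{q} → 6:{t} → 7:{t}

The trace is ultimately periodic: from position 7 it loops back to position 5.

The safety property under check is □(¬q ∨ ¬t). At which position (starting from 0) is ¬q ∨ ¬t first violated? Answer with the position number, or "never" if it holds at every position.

3

Check ¬q ∨ ¬t at each position in order: 0 ✓, 1 ✓, 2 ✓.
At position 3 the labels are {q, t}, so ¬q ∨ ¬t is false there. This is the first violation.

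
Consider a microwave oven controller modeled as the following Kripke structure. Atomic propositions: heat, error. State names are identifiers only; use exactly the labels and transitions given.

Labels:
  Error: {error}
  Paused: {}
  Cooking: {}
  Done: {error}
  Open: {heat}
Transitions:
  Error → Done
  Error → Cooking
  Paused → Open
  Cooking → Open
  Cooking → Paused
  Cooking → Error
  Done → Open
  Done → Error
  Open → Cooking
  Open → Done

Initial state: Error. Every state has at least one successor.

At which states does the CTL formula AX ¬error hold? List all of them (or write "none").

{Paused}

States satisfying ¬error: {Paused, Cooking, Open}.
States satisfying AX ¬error: {Paused}.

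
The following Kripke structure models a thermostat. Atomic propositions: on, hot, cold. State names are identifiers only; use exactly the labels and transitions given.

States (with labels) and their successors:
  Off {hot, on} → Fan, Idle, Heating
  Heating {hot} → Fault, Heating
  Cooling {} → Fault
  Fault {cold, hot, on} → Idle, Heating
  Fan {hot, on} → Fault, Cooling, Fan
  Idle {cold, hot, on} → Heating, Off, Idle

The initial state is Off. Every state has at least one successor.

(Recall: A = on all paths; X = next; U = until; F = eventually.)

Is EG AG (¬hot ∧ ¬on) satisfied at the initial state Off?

No

States satisfying AG (¬hot ∧ ¬on): ∅.
States satisfying EG AG (¬hot ∧ ¬on): ∅.
No suitable path/successor from Off witnesses the formula.
Off ∉ Sat(EG AG (¬hot ∧ ¬on)).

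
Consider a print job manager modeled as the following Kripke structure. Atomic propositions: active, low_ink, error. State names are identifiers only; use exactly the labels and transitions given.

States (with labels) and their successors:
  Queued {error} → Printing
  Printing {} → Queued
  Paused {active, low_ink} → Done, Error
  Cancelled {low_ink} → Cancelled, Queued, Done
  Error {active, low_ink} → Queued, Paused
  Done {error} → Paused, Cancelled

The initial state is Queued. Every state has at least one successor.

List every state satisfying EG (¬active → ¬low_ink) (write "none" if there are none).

{Queued, Printing, Paused, Error, Done}

States satisfying ¬active → ¬low_ink: {Queued, Printing, Paused, Error, Done}.
States satisfying EG (¬active → ¬low_ink): {Queued, Printing, Paused, Error, Done}.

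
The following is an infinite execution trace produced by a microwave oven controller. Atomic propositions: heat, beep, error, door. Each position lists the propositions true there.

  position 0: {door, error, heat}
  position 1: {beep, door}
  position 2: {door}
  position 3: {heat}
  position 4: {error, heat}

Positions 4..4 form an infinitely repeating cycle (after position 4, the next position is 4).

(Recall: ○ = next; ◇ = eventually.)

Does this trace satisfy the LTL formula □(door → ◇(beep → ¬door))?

Holds

door → ◇(beep → ¬door) holds at every position 0..4, and those are all positions ever visited, so □(door → ◇(beep → ¬door)) holds.
Positions where door holds: 0, 1, 2.
Check ◇(beep → ¬door) at each: 0→ok, 1→ok, 2→ok.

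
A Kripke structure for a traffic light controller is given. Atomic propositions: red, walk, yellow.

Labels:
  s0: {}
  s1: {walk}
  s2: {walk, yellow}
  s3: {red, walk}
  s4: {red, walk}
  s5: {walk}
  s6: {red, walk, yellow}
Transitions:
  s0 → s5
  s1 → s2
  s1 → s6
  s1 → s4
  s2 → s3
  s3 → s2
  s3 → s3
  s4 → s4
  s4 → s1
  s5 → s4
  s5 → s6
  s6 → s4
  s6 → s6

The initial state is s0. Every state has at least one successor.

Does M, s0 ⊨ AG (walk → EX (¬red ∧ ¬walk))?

States satisfying walk → EX (¬red ∧ ¬walk): {s0}.
States satisfying AG (walk → EX (¬red ∧ ¬walk)): ∅.
s1 is reachable from s0 and violates walk → EX (¬red ∧ ¬walk), so AG fails at s0.
s0 ∉ Sat(AG (walk → EX (¬red ∧ ¬walk))).

No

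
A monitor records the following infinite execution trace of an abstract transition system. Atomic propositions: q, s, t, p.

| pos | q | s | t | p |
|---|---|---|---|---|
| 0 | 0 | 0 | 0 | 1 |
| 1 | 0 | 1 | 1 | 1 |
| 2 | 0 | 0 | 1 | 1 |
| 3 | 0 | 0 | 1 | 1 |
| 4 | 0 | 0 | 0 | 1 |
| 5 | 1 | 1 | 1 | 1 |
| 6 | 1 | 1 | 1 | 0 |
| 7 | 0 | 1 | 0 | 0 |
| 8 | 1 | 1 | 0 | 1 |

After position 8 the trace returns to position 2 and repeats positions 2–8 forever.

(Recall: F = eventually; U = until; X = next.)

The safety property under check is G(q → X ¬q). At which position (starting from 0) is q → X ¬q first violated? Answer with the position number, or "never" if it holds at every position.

5

Check q → X ¬q at each position in order: 0 ✓, 1 ✓, 2 ✓, 3 ✓, 4 ✓.
At position 5 the labels are {p, q, s, t} and the next position 6 has {q, s, t}, so q → X ¬q is false there. This is the first violation.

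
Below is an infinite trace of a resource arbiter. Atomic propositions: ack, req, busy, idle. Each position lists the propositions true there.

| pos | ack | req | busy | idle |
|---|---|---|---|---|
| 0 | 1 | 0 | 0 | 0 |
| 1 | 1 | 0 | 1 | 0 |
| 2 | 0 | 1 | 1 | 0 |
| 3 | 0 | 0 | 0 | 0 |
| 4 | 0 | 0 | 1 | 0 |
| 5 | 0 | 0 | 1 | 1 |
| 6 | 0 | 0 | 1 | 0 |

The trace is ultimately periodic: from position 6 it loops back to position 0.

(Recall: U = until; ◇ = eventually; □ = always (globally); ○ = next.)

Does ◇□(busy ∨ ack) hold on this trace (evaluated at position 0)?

□(busy ∨ ack) is false at every position 0..6, so it never becomes true and ◇□(busy ∨ ack) fails.

Violated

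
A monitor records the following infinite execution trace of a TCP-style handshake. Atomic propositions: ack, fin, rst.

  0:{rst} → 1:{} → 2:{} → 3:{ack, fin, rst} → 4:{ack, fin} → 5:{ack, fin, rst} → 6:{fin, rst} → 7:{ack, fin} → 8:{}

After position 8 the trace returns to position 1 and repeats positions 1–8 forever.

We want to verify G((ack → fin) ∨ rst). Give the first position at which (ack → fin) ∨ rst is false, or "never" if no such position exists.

(ack → fin) ∨ rst holds at every position 0..8, and those are all the positions the trace ever visits, so the invariant G((ack → fin) ∨ rst) is never violated.

never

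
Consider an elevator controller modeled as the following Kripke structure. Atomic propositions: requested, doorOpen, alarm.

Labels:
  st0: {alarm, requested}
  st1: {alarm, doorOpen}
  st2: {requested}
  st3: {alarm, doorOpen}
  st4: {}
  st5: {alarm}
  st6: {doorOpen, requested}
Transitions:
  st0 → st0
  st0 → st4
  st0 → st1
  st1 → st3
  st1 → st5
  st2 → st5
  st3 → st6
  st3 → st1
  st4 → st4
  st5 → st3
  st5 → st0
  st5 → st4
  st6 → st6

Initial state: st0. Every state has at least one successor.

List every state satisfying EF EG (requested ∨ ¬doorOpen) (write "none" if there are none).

States satisfying EG (requested ∨ ¬doorOpen): {st0, st2, st4, st5, st6}.
States satisfying EF EG (requested ∨ ¬doorOpen): {st0, st1, st2, st3, st4, st5, st6}.

{st0, st1, st2, st3, st4, st5, st6}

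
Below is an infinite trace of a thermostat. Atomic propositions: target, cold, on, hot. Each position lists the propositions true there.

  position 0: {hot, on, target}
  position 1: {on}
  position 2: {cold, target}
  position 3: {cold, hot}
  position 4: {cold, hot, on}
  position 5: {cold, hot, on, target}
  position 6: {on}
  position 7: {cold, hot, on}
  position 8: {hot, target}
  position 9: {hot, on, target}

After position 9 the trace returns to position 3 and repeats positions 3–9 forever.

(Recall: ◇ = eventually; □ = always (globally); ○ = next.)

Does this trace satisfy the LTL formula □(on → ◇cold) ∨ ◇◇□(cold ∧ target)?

Yes

on → ◇cold holds at every position 0..9, and those are all positions ever visited, so □(on → ◇cold) holds.
Positions where on holds: 0, 1, 4, 5, 6, 7, 9.
Check ◇cold at each: 0→ok, 1→ok, 4→ok, 5→ok, 6→ok, 7→ok, 9→ok.
◇□(cold ∧ target) is false at every position 0..9, so it never becomes true and ◇◇□(cold ∧ target) fails.
At position 0: □(on → ◇cold) is true; ◇◇□(cold ∧ target) is false; so □(on → ◇cold) ∨ ◇◇□(cold ∧ target) is true.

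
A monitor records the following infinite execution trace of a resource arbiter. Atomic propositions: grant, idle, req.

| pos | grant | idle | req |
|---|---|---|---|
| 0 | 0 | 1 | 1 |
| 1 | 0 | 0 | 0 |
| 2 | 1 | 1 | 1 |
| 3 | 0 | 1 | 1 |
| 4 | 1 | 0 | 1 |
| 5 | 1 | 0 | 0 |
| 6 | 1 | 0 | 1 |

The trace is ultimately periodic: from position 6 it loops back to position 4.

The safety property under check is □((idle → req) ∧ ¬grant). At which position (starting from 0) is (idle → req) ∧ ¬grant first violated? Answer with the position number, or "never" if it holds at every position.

Check (idle → req) ∧ ¬grant at each position in order: 0 ✓, 1 ✓.
At position 2 the labels are {grant, idle, req}, so (idle → req) ∧ ¬grant is false there. This is the first violation.

2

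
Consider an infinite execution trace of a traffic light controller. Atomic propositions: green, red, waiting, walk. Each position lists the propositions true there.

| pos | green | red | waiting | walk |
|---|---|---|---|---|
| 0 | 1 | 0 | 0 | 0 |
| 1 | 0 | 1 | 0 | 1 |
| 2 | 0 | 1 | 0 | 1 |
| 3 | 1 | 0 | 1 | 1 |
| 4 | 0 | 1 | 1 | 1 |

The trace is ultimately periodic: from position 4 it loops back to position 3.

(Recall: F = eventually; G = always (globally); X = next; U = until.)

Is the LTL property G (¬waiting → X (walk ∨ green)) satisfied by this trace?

Satisfied

¬waiting → X (walk ∨ green) holds at every position 0..4, and those are all positions ever visited, so G (¬waiting → X (walk ∨ green)) holds.
Positions where ¬waiting holds: 0, 1, 2.
Check X (walk ∨ green) at each: 0→ok, 1→ok, 2→ok.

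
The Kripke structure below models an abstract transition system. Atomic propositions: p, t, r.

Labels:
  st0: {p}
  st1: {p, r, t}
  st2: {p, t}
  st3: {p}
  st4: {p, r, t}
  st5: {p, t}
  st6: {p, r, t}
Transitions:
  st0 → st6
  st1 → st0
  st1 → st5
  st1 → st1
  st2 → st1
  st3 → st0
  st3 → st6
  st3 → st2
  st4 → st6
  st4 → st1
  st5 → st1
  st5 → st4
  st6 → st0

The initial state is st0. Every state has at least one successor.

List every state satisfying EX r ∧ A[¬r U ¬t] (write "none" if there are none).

States satisfying r: {st1, st4, st6}.
States satisfying EX r: {st0, st1, st2, st3, st4, st5}.
States satisfying ¬r: {st0, st2, st3, st5}.
States satisfying ¬t: {st0, st3}.
States satisfying A[¬r U ¬t]: {st0, st3}.
States satisfying EX r ∧ A[¬r U ¬t]: {st0, st3}.

{st0, st3}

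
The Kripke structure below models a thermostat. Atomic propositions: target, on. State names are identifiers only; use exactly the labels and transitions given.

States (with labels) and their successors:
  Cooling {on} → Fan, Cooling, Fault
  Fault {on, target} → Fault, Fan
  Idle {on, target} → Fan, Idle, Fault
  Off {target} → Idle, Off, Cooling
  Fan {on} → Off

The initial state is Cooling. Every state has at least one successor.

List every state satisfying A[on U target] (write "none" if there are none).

States satisfying on: {Cooling, Fault, Idle, Fan}.
States satisfying target: {Fault, Idle, Off}.
States satisfying A[on U target]: {Fault, Idle, Off, Fan}.

{Fault, Idle, Off, Fan}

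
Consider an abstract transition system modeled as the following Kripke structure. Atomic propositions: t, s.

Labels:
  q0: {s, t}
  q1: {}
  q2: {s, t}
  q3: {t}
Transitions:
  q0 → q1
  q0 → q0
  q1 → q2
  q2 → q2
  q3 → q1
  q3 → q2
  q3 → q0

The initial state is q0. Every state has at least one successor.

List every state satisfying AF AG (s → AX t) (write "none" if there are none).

States satisfying AG (s → AX t): {q1, q2}.
States satisfying AF AG (s → AX t): {q1, q2}.

{q1, q2}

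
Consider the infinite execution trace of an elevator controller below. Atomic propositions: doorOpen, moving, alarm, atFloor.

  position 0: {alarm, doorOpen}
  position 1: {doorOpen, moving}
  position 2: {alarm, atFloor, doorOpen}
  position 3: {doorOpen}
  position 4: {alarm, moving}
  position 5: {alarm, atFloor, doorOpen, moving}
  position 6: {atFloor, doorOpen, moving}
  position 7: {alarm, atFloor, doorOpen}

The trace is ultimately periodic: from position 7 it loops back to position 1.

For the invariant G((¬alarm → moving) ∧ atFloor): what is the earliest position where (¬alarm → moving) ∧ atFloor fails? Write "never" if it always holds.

At position 0 the labels are {alarm, doorOpen}, so (¬alarm → moving) ∧ atFloor is false there. This is the first violation.

0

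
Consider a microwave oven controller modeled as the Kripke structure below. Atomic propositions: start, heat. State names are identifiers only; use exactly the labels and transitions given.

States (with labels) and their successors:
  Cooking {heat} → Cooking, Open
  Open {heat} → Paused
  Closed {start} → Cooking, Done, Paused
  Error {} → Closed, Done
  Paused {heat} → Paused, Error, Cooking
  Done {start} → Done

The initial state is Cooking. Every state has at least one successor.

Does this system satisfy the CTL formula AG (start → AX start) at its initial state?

States satisfying start → AX start: {Cooking, Open, Error, Paused, Done}.
States satisfying AG (start → AX start): {Done}.
Closed is reachable from Cooking and violates start → AX start, so AG fails at Cooking.
Cooking ∉ Sat(AG (start → AX start)).

Violated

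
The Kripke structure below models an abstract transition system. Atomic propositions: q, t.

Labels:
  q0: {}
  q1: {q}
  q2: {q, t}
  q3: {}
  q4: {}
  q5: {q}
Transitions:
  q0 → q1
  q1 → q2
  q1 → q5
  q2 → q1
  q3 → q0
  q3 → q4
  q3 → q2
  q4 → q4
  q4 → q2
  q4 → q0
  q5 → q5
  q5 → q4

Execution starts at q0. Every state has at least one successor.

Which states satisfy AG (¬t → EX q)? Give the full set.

{q0, q1, q2, q3, q4, q5}

States satisfying ¬t → EX q: {q0, q1, q2, q3, q4, q5}.
States satisfying AG (¬t → EX q): {q0, q1, q2, q3, q4, q5}.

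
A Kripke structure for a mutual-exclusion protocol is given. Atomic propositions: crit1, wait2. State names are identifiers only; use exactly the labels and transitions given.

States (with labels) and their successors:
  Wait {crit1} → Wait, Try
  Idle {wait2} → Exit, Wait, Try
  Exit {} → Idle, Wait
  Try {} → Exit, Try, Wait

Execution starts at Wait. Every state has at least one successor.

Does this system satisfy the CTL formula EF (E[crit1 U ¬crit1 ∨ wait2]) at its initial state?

Holds

States satisfying E[crit1 U ¬crit1 ∨ wait2]: {Wait, Idle, Exit, Try}.
States satisfying EF (E[crit1 U ¬crit1 ∨ wait2]): {Wait, Idle, Exit, Try}.
Some path from Wait reaches a state where E[crit1 U ¬crit1 ∨ wait2] holds.
Wait ∈ Sat(EF (E[crit1 U ¬crit1 ∨ wait2])).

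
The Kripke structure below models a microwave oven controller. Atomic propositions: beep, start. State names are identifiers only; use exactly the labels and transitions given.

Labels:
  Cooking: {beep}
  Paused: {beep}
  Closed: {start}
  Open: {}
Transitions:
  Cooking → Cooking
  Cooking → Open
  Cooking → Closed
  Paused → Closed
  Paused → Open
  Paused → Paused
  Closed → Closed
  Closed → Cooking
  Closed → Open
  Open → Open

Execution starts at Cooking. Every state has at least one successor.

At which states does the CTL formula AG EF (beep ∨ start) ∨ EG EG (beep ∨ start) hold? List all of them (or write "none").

{Cooking, Paused, Closed}

States satisfying EF (beep ∨ start): {Cooking, Paused, Closed}.
States satisfying AG EF (beep ∨ start): ∅.
States satisfying EG (beep ∨ start): {Cooking, Paused, Closed}.
States satisfying EG EG (beep ∨ start): {Cooking, Paused, Closed}.
States satisfying AG EF (beep ∨ start) ∨ EG EG (beep ∨ start): {Cooking, Paused, Closed}.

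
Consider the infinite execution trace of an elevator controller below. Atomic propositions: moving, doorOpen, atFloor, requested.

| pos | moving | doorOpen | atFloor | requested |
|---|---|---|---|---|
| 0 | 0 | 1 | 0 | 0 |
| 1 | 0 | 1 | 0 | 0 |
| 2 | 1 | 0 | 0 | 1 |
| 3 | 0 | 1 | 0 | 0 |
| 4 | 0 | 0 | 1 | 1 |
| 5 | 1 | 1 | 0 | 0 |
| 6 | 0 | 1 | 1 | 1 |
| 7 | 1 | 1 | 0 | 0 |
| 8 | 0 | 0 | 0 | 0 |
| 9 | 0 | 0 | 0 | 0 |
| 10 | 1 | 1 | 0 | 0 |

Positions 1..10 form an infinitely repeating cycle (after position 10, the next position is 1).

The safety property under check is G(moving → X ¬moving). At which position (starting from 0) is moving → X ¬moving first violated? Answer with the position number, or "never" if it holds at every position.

never

moving → X ¬moving holds at every position 0..10, and those are all the positions the trace ever visits, so the invariant G(moving → X ¬moving) is never violated.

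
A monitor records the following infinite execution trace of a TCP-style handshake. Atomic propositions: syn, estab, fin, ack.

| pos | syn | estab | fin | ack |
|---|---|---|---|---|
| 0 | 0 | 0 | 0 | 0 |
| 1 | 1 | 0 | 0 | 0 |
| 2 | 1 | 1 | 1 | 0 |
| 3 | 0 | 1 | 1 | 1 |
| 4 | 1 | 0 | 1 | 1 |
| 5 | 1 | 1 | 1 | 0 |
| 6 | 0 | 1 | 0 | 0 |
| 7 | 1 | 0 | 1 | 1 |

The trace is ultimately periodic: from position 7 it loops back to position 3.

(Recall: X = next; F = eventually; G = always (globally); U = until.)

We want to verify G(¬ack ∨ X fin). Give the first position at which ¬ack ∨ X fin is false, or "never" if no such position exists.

¬ack ∨ X fin holds at every position 0..7, and those are all the positions the trace ever visits, so the invariant G(¬ack ∨ X fin) is never violated.

never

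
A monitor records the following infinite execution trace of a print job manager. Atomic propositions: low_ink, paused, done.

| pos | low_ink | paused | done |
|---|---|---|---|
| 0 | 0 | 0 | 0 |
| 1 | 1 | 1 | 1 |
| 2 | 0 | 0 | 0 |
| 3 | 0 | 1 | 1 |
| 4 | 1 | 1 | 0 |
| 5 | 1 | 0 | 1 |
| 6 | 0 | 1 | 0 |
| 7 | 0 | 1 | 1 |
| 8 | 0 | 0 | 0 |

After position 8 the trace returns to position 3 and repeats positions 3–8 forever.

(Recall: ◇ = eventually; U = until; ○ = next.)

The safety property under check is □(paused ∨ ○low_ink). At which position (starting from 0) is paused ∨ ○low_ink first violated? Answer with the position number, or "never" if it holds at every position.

2

Check paused ∨ ○low_ink at each position in order: 0 ✓, 1 ✓.
At position 2 the labels are {} and the next position 3 has {done, paused}, so paused ∨ ○low_ink is false there. This is the first violation.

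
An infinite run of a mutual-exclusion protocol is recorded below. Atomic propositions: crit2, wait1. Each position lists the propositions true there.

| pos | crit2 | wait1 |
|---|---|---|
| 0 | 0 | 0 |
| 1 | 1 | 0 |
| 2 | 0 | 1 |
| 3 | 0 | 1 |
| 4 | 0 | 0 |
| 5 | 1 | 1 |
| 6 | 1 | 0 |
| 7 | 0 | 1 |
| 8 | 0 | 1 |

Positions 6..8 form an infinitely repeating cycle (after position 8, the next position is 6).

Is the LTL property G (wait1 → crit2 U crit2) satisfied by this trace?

wait1 → crit2 U crit2 must hold at every position from 0 onward. It fails at position 2, so G (wait1 → crit2 U crit2) is false.
Positions where wait1 holds: 2, 3, 5, 7, 8.
Check crit2 U crit2 at each: 2→fails, 3→fails, 5→ok, 7→fails, 8→fails.

Violated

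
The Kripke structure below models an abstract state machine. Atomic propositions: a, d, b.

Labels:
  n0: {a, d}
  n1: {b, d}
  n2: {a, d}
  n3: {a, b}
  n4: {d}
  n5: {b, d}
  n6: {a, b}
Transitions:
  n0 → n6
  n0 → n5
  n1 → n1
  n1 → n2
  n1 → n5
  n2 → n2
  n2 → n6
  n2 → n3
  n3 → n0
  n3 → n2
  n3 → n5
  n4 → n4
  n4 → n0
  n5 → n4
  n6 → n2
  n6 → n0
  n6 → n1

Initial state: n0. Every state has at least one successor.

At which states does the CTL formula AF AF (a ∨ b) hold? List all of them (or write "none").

{n0, n1, n2, n3, n5, n6}

States satisfying AF (a ∨ b): {n0, n1, n2, n3, n5, n6}.
States satisfying AF AF (a ∨ b): {n0, n1, n2, n3, n5, n6}.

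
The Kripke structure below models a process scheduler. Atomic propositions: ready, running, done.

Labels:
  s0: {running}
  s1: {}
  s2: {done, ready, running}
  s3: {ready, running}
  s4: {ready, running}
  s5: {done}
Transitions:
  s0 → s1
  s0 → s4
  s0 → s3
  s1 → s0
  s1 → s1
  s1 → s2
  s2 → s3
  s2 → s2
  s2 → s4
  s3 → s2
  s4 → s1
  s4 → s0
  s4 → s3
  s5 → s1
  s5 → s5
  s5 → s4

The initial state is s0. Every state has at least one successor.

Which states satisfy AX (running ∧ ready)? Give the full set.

{s2, s3}

States satisfying running ∧ ready: {s2, s3, s4}.
States satisfying AX (running ∧ ready): {s2, s3}.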